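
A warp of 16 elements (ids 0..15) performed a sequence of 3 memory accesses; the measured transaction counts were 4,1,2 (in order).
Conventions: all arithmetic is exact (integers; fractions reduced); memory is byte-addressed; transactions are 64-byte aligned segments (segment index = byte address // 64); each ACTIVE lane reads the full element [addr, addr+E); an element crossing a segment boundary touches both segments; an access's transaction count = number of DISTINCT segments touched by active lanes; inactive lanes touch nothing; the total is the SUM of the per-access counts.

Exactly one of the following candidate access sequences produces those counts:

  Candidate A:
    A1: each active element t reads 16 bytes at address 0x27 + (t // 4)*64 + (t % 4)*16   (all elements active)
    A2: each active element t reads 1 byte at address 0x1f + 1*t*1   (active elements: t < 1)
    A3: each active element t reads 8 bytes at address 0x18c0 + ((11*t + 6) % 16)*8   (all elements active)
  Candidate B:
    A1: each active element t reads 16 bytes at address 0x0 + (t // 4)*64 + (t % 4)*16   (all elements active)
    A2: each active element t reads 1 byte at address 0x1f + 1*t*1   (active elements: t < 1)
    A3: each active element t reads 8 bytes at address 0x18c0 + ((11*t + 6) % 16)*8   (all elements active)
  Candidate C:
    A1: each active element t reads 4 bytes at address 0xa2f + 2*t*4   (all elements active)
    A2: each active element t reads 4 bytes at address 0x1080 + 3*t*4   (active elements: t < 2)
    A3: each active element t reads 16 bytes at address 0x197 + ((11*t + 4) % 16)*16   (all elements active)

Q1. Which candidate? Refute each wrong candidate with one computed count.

A: A1 gives 5 transactions, not 4
C: A1 gives 3 transactions, not 4
B: all counts match (4,1,2)

Answer: B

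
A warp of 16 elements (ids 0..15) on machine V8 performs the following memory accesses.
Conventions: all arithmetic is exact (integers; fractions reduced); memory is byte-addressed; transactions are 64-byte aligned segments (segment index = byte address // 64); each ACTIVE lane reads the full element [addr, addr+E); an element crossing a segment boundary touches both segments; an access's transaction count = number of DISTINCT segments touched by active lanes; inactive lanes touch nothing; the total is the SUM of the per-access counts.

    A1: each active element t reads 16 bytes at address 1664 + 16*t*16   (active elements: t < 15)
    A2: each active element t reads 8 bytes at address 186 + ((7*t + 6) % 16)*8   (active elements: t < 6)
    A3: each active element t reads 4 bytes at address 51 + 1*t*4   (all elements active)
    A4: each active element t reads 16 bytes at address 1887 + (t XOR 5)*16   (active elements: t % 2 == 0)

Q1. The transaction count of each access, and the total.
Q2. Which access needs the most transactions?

A1: 15 transactions
A2: 2 transactions
A3: 2 transactions
A4: 5 transactions

Answer: 15,2,2,5; total 24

Answer: A1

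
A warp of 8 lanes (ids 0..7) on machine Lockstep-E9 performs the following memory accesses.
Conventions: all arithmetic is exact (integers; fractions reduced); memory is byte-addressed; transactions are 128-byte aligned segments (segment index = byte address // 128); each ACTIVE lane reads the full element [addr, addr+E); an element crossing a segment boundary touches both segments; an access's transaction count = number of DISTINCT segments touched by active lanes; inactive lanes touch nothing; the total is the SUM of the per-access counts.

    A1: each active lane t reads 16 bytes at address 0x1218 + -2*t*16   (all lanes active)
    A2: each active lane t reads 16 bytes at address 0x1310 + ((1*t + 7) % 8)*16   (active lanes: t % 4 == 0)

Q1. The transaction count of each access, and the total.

A1: 3 transactions
A2: 2 transactions

Answer: 3,2; total 5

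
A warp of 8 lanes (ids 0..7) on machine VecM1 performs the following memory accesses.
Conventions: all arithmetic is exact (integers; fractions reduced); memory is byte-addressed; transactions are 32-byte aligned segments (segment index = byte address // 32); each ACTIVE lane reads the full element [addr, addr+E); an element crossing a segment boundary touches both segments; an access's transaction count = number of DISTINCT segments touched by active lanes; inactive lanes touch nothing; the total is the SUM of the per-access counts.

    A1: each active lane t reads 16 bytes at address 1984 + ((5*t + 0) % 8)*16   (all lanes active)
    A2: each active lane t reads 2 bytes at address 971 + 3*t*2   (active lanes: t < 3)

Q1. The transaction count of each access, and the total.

A1: 4 transactions
A2: 1 transaction

Answer: 4,1; total 5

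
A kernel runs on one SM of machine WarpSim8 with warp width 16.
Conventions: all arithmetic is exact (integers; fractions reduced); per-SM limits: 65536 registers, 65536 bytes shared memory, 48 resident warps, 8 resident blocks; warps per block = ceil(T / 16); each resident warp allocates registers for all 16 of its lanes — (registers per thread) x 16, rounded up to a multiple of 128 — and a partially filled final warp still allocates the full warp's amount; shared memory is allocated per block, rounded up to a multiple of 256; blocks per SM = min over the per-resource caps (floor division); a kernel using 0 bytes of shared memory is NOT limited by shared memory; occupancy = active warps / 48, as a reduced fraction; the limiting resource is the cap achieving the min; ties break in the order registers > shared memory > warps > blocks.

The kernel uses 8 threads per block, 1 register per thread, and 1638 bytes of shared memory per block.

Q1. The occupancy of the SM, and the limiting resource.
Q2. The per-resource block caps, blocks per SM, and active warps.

Answer: occupancy 1/6, limited by blocks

registers: 512 blocks
shared memory: 36 blocks
warps: 48 blocks
blocks: 8 blocks

Answer: 8 blocks, 8 active warps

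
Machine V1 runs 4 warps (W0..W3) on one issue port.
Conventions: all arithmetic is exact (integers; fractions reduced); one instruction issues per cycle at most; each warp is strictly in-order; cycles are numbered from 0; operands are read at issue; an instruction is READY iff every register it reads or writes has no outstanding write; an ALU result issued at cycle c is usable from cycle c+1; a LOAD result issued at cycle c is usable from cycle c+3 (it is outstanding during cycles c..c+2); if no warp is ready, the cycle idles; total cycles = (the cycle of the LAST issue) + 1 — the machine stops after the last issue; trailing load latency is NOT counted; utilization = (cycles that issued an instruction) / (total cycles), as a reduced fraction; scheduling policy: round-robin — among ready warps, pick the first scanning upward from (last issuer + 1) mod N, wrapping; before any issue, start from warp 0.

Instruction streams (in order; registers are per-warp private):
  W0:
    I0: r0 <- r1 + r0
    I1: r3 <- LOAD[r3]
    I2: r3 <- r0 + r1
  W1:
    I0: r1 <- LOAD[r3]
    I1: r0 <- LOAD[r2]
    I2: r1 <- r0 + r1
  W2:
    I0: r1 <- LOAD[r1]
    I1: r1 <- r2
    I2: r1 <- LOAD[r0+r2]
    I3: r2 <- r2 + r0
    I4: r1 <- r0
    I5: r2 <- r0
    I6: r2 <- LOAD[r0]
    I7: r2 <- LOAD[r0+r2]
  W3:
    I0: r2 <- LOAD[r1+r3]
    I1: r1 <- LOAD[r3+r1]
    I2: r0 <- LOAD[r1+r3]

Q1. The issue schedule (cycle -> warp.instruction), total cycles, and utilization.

cycle 0: W0.I0
cycle 1: W1.I0
cycle 2: W2.I0
cycle 3: W3.I0
cycle 4: W0.I1
cycle 5: W1.I1
cycle 6: W2.I1
cycle 7: W3.I1
cycle 8: W0.I2
cycle 9: W1.I2
cycle 10: W2.I2
cycle 11: W3.I2
cycle 12: W2.I3
cycle 13: W2.I4
cycle 14: W2.I5
cycle 15: W2.I6
cycle 16: idle
cycle 17: idle
cycle 18: W2.I7

Answer: 19 cycles, utilization 17/19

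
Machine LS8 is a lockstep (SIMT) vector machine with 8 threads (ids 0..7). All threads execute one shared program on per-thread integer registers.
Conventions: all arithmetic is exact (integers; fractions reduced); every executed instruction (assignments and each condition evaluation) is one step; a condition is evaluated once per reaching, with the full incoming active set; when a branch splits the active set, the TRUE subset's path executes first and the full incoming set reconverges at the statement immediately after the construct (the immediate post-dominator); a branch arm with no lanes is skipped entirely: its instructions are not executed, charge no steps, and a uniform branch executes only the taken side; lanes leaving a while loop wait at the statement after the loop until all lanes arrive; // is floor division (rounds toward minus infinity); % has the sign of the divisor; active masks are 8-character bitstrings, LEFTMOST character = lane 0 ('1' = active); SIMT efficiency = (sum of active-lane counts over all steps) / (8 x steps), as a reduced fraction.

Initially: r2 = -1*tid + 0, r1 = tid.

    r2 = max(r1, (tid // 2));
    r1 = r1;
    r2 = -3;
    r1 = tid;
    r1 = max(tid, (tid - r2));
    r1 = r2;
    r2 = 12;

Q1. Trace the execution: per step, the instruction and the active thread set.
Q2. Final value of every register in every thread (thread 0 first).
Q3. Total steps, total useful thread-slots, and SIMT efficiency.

step 0: r2 <- max(r1, (tid // 2))    11111111
step 1: r1 <- r1                     11111111
step 2: r2 <- -3                     11111111
step 3: r1 <- tid                    11111111
step 4: r1 <- max(tid, (tid - r2))   11111111
step 5: r1 <- r2                     11111111
step 6: r2 <- 12                     11111111

Answer: 7 steps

r2: 12,12,12,12,12,12,12,12
r1: -3,-3,-3,-3,-3,-3,-3,-3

steps = 7; useful = 56; efficiency = 56/56 = 1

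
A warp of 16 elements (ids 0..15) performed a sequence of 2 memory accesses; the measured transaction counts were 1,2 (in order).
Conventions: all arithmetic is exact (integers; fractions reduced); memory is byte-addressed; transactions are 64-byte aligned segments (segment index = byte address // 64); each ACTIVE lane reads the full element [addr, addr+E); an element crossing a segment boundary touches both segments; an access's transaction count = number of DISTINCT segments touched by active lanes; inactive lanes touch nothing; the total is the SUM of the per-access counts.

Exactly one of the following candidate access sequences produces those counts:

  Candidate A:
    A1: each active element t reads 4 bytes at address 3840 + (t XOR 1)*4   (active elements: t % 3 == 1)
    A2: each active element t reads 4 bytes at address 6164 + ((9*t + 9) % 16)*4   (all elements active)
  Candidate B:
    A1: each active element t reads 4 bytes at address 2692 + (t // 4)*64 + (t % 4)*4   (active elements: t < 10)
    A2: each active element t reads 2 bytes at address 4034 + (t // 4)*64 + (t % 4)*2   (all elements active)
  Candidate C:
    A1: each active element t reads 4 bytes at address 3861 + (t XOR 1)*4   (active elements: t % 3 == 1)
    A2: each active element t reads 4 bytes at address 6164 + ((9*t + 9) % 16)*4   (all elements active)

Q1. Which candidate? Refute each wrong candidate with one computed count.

B: A1 gives 3 transactions, not 1
C: A1 gives 2 transactions, not 1
A: all counts match (1,2)

Answer: A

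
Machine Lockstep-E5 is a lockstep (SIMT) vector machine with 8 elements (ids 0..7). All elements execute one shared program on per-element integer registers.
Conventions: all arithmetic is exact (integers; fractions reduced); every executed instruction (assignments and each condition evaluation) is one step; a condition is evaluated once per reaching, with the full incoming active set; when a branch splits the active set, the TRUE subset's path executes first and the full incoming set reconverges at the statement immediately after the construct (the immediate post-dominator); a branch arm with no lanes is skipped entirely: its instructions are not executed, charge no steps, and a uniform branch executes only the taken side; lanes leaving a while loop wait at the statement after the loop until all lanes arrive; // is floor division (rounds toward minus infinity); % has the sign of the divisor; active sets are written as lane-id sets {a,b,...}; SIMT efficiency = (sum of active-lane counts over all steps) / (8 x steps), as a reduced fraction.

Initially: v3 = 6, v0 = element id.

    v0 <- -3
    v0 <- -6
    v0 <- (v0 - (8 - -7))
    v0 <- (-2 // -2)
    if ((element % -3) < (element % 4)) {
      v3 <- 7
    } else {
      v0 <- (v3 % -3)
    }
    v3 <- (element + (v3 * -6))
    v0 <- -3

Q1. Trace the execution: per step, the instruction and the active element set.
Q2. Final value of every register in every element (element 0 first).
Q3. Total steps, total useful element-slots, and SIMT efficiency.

step 0: v0 <- -3                     {0,1,2,3,4,5,6,7}
step 1: v0 <- -6                     {0,1,2,3,4,5,6,7}
step 2: v0 <- (v0 - (8 - -7))        {0,1,2,3,4,5,6,7}
step 3: v0 <- (-2 // -2)             {0,1,2,3,4,5,6,7}
step 4: eval ((element % -3) < (element % 4)) {0,1,2,3,4,5,6,7}
step 5: v3 <- 7                      {1,2,3,4,5,6,7}
step 6: v0 <- (v3 % -3)              {0}
step 7: v3 <- (element + (v3 * -6))  {0,1,2,3,4,5,6,7}
step 8: v0 <- -3                     {0,1,2,3,4,5,6,7}

Answer: 9 steps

v3: -36,-41,-40,-39,-38,-37,-36,-35
v0: -3,-3,-3,-3,-3,-3,-3,-3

steps = 9; useful = 64; efficiency = 64/72 = 8/9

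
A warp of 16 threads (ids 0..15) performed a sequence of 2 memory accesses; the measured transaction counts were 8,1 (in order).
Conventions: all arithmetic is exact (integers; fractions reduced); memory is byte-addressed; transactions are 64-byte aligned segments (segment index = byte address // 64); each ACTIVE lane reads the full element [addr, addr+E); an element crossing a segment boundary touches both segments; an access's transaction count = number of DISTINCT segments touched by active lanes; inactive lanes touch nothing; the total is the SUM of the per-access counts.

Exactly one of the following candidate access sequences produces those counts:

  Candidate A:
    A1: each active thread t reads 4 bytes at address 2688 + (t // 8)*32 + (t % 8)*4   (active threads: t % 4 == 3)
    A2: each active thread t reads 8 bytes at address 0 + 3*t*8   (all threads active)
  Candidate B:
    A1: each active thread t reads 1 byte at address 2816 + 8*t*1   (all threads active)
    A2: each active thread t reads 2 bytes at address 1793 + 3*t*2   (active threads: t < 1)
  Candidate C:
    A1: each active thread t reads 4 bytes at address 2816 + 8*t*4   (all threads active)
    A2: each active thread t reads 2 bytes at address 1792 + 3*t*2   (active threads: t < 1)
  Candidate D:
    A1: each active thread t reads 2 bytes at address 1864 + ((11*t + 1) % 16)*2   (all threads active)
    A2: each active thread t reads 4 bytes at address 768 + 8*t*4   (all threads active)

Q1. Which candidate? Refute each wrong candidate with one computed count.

A: A1 gives 1 transaction, not 8
B: A1 gives 2 transactions, not 8
D: A1 gives 1 transaction, not 8
C: all counts match (8,1)

Answer: C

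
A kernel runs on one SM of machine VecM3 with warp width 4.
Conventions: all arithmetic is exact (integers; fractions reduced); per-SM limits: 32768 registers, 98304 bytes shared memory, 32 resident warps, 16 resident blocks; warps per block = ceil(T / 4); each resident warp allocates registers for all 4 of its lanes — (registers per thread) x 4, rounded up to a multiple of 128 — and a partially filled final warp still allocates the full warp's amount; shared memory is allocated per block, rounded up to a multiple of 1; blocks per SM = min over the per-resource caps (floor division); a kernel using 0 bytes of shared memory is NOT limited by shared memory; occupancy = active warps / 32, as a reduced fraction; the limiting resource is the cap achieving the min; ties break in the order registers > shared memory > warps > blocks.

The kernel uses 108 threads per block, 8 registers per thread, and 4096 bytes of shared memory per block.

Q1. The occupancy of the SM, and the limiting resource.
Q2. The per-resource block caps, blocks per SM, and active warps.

Answer: occupancy 27/32, limited by warps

registers: 9 blocks
shared memory: 24 blocks
warps: 1 block
blocks: 16 blocks

Answer: 1 block, 27 active warps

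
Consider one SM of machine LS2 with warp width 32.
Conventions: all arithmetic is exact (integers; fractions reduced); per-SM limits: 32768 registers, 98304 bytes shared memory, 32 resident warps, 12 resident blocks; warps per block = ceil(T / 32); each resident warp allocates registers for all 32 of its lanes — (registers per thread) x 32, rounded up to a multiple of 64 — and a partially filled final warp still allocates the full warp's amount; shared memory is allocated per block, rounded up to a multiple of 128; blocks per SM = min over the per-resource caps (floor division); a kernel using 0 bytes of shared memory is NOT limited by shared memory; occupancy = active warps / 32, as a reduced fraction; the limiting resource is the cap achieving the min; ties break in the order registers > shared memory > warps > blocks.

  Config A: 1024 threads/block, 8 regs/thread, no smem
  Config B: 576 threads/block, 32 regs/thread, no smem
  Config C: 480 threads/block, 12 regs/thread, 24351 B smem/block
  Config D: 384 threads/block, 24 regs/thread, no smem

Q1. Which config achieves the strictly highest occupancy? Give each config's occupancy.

occupancies: A 1, B 9/16, C 15/16, D 3/4

Answer: A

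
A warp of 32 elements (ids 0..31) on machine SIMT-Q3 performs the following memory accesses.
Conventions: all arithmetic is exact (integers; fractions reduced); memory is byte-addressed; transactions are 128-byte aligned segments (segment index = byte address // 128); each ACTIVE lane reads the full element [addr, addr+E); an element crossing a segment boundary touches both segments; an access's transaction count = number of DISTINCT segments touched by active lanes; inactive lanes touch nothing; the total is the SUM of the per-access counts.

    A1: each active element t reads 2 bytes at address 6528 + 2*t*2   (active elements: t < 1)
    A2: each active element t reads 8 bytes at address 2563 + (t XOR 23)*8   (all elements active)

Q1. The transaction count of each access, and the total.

A1: 1 transaction
A2: 3 transactions

Answer: 1,3; total 4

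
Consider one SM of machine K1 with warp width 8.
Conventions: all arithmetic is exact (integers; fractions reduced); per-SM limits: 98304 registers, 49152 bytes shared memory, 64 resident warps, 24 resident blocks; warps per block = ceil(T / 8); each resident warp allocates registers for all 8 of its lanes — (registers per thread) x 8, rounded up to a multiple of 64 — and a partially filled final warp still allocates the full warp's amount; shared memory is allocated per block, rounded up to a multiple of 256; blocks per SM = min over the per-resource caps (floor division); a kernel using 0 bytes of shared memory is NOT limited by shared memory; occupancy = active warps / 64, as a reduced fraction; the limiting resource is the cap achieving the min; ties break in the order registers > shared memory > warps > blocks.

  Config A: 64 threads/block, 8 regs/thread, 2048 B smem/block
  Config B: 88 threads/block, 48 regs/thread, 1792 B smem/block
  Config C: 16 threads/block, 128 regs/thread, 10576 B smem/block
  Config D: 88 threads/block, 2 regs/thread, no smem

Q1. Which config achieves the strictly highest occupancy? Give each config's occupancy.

occupancies: A 1, B 55/64, C 1/8, D 55/64

Answer: A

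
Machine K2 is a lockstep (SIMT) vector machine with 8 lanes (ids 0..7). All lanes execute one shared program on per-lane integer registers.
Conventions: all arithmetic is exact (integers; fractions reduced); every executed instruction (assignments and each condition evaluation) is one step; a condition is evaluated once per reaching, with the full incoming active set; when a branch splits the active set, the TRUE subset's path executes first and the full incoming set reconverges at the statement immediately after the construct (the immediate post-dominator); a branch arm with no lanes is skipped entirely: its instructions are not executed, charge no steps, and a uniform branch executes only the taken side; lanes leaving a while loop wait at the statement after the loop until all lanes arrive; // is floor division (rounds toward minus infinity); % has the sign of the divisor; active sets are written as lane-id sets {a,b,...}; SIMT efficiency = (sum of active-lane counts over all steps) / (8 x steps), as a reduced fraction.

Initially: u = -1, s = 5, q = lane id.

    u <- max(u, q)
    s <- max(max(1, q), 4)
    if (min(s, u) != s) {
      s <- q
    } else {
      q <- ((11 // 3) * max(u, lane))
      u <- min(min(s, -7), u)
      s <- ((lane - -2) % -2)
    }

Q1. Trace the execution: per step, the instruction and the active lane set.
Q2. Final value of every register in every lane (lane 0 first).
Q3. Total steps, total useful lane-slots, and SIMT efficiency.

step 0: u <- max(u, q)               {0,1,2,3,4,5,6,7}
step 1: s <- max(max(1, q), 4)       {0,1,2,3,4,5,6,7}
step 2: eval (min(s, u) != s)        {0,1,2,3,4,5,6,7}
step 3: s <- q                       {0,1,2,3}
step 4: q <- ((11 // 3) * max(u, lane)) {4,5,6,7}
step 5: u <- min(min(s, -7), u)      {4,5,6,7}
step 6: s <- ((lane - -2) % -2)      {4,5,6,7}

Answer: 7 steps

u: 0,1,2,3,-7,-7,-7,-7
s: 0,1,2,3,0,-1,0,-1
q: 0,1,2,3,12,15,18,21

steps = 7; useful = 40; efficiency = 40/56 = 5/7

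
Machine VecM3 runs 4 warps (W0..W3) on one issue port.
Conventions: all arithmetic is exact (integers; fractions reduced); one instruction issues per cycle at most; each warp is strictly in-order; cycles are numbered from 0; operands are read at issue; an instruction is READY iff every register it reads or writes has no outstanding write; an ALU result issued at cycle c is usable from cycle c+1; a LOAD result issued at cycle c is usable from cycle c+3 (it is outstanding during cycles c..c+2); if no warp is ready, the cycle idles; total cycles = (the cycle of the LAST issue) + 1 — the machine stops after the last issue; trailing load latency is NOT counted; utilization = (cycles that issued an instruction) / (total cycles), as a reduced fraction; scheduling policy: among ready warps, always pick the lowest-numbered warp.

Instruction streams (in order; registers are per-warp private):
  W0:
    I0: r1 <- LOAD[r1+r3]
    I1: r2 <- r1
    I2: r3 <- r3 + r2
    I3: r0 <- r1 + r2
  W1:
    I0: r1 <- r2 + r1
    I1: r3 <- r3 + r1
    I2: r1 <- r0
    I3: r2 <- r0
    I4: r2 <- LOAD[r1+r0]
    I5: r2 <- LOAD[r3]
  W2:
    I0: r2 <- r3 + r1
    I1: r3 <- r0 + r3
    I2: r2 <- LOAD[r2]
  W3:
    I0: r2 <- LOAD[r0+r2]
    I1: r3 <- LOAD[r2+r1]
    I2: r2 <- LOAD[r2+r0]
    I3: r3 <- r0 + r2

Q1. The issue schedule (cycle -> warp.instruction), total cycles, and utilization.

cycle 0: W0.I0
cycle 1: W1.I0
cycle 2: W1.I1
cycle 3: W0.I1
cycle 4: W0.I2
cycle 5: W0.I3
cycle 6: W1.I2
cycle 7: W1.I3
cycle 8: W1.I4
cycle 9: W2.I0
cycle 10: W2.I1
cycle 11: W1.I5
cycle 12: W2.I2
cycle 13: W3.I0
cycle 14: idle
cycle 15: idle
cycle 16: W3.I1
cycle 17: W3.I2
cycle 18: idle
cycle 19: idle
cycle 20: W3.I3

Answer: 21 cycles, utilization 17/21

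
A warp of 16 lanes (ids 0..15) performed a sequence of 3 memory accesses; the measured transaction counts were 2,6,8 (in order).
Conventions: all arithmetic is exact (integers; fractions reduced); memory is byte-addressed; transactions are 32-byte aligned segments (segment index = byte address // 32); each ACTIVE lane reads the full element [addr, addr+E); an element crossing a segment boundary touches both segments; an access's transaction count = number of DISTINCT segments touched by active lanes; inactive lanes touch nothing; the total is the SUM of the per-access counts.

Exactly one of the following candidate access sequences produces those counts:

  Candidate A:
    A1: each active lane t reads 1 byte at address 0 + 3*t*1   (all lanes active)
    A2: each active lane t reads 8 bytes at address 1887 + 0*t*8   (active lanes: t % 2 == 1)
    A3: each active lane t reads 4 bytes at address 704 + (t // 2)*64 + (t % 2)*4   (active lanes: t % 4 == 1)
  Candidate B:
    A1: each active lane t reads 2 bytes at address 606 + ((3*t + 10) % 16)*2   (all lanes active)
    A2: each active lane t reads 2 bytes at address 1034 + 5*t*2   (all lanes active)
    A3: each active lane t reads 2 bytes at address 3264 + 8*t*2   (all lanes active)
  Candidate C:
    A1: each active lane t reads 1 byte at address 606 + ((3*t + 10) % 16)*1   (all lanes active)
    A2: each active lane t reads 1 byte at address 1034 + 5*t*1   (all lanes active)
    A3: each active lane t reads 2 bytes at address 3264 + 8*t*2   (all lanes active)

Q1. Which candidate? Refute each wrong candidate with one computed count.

A: A2 gives 2 transactions, not 6
C: A2 gives 3 transactions, not 6
B: all counts match (2,6,8)

Answer: B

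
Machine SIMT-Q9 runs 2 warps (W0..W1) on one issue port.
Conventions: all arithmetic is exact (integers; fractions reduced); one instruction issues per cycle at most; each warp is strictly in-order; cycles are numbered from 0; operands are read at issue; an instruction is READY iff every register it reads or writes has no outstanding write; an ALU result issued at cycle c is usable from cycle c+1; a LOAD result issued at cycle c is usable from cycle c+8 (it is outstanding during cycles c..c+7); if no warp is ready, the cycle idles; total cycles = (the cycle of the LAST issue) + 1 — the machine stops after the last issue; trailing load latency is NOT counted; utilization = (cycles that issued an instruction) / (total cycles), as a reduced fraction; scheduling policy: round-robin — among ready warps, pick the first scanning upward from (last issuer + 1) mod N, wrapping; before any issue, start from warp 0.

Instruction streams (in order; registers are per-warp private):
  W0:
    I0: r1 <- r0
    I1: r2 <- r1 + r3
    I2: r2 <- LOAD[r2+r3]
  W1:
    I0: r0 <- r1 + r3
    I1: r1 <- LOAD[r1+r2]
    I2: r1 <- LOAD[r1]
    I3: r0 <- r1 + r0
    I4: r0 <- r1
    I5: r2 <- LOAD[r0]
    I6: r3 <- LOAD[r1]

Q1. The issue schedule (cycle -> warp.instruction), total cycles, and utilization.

cycle 0: W0.I0
cycle 1: W1.I0
cycle 2: W0.I1
cycle 3: W1.I1
cycle 4: W0.I2
cycle 5: idle
cycle 6: idle
cycle 7: idle
cycle 8: idle
cycle 9: idle
cycle 10: idle
cycle 11: W1.I2
cycle 12: idle
cycle 13: idle
cycle 14: idle
cycle 15: idle
cycle 16: idle
cycle 17: idle
cycle 18: idle
cycle 19: W1.I3
cycle 20: W1.I4
cycle 21: W1.I5
cycle 22: W1.I6

Answer: 23 cycles, utilization 10/23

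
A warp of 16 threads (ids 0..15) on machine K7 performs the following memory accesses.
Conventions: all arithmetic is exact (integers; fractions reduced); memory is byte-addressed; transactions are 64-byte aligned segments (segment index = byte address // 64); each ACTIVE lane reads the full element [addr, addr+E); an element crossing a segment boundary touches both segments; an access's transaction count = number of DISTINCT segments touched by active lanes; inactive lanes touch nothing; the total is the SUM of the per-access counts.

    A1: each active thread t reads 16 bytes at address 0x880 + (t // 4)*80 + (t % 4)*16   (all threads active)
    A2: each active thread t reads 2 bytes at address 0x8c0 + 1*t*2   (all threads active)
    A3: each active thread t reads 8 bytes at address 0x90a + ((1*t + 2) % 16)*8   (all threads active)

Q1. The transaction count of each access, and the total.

A1: 5 transactions
A2: 1 transaction
A3: 3 transactions

Answer: 5,1,3; total 9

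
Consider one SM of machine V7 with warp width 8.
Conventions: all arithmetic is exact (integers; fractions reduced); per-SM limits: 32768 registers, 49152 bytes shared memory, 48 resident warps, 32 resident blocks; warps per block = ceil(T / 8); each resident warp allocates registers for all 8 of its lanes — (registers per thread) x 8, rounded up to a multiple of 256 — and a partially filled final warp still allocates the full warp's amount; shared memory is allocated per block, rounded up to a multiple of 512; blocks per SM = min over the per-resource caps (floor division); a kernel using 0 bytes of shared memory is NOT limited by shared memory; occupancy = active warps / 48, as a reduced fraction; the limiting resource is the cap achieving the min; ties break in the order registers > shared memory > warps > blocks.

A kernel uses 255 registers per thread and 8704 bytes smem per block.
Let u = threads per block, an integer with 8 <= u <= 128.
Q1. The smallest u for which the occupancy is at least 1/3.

Answer: u = 25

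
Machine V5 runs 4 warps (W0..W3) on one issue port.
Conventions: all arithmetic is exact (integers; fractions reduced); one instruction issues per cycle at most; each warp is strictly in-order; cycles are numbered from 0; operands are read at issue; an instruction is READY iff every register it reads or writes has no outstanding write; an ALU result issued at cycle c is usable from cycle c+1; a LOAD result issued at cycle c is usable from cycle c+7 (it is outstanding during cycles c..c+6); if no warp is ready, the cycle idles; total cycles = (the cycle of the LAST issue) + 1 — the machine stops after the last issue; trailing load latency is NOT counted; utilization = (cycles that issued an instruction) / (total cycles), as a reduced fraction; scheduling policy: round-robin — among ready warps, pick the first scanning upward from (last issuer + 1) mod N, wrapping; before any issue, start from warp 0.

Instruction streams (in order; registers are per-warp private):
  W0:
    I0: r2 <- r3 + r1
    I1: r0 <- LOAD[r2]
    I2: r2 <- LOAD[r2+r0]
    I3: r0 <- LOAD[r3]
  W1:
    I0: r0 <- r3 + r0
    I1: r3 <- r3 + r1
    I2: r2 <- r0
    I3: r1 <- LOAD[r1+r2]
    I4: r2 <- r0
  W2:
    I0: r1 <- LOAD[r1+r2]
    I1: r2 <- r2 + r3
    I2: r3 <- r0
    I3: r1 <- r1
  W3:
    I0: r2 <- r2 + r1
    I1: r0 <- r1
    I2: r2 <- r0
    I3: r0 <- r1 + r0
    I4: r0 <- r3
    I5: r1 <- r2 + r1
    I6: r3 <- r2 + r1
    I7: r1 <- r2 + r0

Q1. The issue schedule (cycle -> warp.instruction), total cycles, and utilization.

cycle 0: W0.I0
cycle 1: W1.I0
cycle 2: W2.I0
cycle 3: W3.I0
cycle 4: W0.I1
cycle 5: W1.I1
cycle 6: W2.I1
cycle 7: W3.I1
cycle 8: W1.I2
cycle 9: W2.I2
cycle 10: W3.I2
cycle 11: W0.I2
cycle 12: W1.I3
cycle 13: W2.I3
cycle 14: W3.I3
cycle 15: W0.I3
cycle 16: W1.I4
cycle 17: W3.I4
cycle 18: W3.I5
cycle 19: W3.I6
cycle 20: W3.I7

Answer: 21 cycles, utilization 1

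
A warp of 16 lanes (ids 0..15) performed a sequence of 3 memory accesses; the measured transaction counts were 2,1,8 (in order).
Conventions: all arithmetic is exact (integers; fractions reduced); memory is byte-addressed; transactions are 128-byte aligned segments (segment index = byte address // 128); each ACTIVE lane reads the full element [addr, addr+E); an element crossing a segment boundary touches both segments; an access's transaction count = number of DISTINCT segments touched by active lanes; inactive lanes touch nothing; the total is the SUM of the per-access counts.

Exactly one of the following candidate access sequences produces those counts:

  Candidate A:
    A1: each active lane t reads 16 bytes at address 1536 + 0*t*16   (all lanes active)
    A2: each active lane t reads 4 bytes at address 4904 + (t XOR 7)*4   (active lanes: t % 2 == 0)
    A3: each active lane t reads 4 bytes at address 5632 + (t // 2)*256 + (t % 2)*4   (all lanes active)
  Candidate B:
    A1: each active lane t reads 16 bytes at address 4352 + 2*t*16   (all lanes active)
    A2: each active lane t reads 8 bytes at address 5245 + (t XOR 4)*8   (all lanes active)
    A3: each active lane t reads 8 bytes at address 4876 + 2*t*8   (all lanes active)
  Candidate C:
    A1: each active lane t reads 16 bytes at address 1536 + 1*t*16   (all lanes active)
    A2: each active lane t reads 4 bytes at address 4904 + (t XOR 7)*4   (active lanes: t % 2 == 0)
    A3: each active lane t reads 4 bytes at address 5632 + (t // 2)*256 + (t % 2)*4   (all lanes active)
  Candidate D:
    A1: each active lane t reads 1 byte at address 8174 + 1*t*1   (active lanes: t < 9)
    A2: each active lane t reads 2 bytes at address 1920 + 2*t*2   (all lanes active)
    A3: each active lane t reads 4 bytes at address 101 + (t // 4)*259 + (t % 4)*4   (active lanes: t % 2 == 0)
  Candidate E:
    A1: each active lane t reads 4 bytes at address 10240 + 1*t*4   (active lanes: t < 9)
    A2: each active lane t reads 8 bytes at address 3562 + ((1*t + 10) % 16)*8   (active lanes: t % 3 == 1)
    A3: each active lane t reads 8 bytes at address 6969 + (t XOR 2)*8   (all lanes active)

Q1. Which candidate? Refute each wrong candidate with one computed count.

A: A1 gives 1 transaction, not 2
B: A1 gives 4 transactions, not 2
D: A1 gives 1 transaction, not 2
E: A1 gives 1 transaction, not 2
C: all counts match (2,1,8)

Answer: C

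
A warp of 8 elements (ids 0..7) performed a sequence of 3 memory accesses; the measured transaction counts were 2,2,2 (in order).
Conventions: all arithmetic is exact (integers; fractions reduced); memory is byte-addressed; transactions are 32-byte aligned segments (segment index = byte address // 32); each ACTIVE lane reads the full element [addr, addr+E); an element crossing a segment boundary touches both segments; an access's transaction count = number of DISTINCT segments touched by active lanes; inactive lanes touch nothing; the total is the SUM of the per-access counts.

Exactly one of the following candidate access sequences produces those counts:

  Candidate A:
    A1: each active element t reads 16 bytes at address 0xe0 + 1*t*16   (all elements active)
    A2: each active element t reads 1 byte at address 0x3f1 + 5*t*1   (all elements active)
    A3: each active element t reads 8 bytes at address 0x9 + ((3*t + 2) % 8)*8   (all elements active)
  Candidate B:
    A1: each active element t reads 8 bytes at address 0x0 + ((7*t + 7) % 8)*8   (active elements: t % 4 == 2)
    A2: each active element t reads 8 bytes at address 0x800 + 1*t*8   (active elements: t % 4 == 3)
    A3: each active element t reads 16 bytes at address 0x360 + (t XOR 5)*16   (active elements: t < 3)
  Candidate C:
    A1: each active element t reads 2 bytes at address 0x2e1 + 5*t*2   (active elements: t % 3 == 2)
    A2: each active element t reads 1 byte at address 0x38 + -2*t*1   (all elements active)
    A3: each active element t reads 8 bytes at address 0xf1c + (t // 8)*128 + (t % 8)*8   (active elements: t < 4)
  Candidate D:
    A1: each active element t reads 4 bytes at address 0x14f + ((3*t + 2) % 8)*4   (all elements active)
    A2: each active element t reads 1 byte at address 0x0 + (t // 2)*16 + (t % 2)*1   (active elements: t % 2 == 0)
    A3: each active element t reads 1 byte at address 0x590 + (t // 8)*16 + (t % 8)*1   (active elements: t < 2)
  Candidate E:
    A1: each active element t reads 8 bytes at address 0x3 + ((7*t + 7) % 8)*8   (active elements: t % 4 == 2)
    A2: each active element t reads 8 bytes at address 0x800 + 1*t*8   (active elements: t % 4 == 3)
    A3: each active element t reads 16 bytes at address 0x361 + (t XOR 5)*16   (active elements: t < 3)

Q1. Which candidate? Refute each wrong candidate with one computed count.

A: A1 gives 4 transactions, not 2
C: A2 gives 1 transaction, not 2
D: A3 gives 1 transaction, not 2
E: A3 gives 3 transactions, not 2
B: all counts match (2,2,2)

Answer: B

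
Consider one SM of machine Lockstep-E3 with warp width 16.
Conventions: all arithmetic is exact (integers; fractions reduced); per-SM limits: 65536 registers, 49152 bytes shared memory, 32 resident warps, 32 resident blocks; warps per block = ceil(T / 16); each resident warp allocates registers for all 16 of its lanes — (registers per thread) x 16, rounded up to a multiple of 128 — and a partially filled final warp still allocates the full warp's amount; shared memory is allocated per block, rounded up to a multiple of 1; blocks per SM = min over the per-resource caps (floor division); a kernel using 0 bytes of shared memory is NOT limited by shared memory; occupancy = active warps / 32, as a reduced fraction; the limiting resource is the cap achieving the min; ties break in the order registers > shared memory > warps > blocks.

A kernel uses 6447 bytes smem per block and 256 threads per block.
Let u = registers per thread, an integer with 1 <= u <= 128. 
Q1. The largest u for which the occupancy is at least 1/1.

Answer: u = 128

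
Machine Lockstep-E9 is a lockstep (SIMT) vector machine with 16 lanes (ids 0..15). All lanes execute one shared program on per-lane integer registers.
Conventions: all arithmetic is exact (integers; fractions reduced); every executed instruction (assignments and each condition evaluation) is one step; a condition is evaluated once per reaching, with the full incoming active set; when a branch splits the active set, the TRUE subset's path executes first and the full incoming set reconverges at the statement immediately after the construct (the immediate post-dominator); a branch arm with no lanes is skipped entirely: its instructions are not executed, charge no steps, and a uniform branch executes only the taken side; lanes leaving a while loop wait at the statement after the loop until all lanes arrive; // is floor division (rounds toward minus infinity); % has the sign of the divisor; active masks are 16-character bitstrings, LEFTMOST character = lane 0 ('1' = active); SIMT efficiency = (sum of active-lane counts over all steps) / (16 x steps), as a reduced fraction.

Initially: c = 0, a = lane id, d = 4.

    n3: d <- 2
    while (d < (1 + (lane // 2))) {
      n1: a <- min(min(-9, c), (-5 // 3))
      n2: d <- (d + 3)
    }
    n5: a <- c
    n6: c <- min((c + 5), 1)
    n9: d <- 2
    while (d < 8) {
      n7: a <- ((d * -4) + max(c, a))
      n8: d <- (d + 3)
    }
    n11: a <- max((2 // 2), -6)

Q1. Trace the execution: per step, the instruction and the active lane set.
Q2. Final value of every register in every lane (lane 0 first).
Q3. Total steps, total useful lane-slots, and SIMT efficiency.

step 0: d <- 2                       1111111111111111
step 1: eval (d < (1 + (lane // 2))) 1111111111111111
step 2: a <- min(min(-9, c), (-5 // 3)) 0000111111111111
step 3: d <- (d + 3)                 0000111111111111
step 4: eval (d < (1 + (lane // 2))) 0000111111111111
step 5: a <- min(min(-9, c), (-5 // 3)) 0000000000111111
step 6: d <- (d + 3)                 0000000000111111
step 7: eval (d < (1 + (lane // 2))) 0000000000111111
step 8: a <- c                       1111111111111111
step 9: c <- min((c + 5), 1)         1111111111111111
step 10: d <- 2                       1111111111111111
step 11: eval (d < 8)                 1111111111111111
step 12: a <- ((d * -4) + max(c, a))  1111111111111111
step 13: d <- (d + 3)                 1111111111111111
step 14: eval (d < 8)                 1111111111111111
step 15: a <- ((d * -4) + max(c, a))  1111111111111111
step 16: d <- (d + 3)                 1111111111111111
step 17: eval (d < 8)                 1111111111111111
step 18: a <- max((2 // 2), -6)       1111111111111111

Answer: 19 steps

c: 1,1,1,1,1,1,1,1,1,1,1,1,1,1,1,1
a: 1,1,1,1,1,1,1,1,1,1,1,1,1,1,1,1
d: 8,8,8,8,8,8,8,8,8,8,8,8,8,8,8,8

steps = 19; useful = 262; efficiency = 262/304 = 131/152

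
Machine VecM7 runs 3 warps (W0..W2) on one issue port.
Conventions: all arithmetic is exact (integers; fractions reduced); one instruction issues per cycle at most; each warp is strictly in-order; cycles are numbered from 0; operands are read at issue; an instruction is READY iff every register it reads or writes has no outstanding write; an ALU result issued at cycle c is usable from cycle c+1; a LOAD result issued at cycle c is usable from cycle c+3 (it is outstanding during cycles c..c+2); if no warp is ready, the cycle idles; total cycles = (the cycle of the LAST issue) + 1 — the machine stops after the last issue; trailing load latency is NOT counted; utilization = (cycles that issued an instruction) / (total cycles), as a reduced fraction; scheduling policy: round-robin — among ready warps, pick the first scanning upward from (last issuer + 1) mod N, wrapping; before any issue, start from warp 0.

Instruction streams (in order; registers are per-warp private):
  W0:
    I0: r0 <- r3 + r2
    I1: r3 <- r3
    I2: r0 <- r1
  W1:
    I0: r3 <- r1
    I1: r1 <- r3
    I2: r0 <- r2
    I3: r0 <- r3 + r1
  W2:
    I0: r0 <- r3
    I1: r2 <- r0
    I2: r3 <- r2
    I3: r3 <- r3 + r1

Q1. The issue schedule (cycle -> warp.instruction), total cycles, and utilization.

cycle 0: W0.I0
cycle 1: W1.I0
cycle 2: W2.I0
cycle 3: W0.I1
cycle 4: W1.I1
cycle 5: W2.I1
cycle 6: W0.I2
cycle 7: W1.I2
cycle 8: W2.I2
cycle 9: W1.I3
cycle 10: W2.I3

Answer: 11 cycles, utilization 1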